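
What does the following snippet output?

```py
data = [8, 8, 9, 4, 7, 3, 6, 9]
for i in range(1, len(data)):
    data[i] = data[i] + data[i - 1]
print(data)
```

[8, 16, 25, 29, 36, 39, 45, 54]

i=1: data[1] = 8+8 = 16 → [8, 16, 9, 4, 7, 3, 6, 9]
i=2: data[2] = 9+16 = 25 → [8, 16, 25, 4, 7, 3, 6, 9]
i=3: data[3] = 4+25 = 29 → [8, 16, 25, 29, 7, 3, 6, 9]
i=4: data[4] = 7+29 = 36 → [8, 16, 25, 29, 36, 3, 6, 9]
i=5: data[5] = 3+36 = 39 → [8, 16, 25, 29, 36, 39, 6, 9]
i=6: data[6] = 6+39 = 45 → [8, 16, 25, 29, 36, 39, 45, 9]
i=7: data[7] = 9+45 = 54 → [8, 16, 25, 29, 36, 39, 45, 54]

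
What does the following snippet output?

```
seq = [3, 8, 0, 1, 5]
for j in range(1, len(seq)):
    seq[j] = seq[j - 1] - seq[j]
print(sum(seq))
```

j=1: seq[1] = 3-8 = -5 → [3, -5, 0, 1, 5]
j=2: seq[2] = (-5)-0 = -5 → [3, -5, -5, 1, 5]
j=3: seq[3] = (-5)-1 = -6 → [3, -5, -5, -6, 5]
j=4: seq[4] = (-6)-5 = -11 → [3, -5, -5, -6, -11]
sum = -24

-24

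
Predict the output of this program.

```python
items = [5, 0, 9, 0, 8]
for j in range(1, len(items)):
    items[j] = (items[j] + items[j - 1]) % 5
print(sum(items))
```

15

j=1: items[1] = (0+5)%5 = 0 → [5, 0, 9, 0, 8]
j=2: items[2] = (9+0)%5 = 4 → [5, 0, 4, 0, 8]
j=3: items[3] = (0+4)%5 = 4 → [5, 0, 4, 4, 8]
j=4: items[4] = (8+4)%5 = 2 → [5, 0, 4, 4, 2]
sum = 15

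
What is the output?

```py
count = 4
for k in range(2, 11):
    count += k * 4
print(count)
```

k=2: count = 4+2*4 = 12
k=3: count = 12+3*4 = 24
k=4: count = 24+4*4 = 40
k=5: count = 40+5*4 = 60
k=6: count = 60+6*4 = 84
k=7: count = 84+7*4 = 112
k=8: count = 112+8*4 = 144
k=9: count = 144+9*4 = 180
k=10: count = 180+10*4 = 220

220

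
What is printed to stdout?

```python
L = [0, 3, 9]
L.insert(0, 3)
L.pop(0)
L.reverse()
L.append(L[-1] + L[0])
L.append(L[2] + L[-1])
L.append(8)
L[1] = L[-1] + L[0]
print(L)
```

[9, 17, 0, 9, 9, 8]

insert 3 at 0 → [3, 0, 3, 9]
pop(0) removes 3 → [0, 3, 9]
reverse → [9, 3, 0]
append L[-1]+L[0] = 0+9 = 9 → [9, 3, 0, 9]
append L[2]+L[-1] = 0+9 = 9 → [9, 3, 0, 9, 9]
append 8 → [9, 3, 0, 9, 9, 8]
L[1] = L[-1]+L[0] = 8+9 = 17 → [9, 17, 0, 9, 9, 8]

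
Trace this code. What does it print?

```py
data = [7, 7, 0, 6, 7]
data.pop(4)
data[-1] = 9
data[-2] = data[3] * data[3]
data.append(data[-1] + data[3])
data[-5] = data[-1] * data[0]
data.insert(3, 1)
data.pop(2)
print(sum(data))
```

161

pop(4) removes 7 → [7, 7, 0, 6]
data[-1] = 9 → [7, 7, 0, 9]
data[-2] = data[3]*data[3] = 9*9 = 81 → [7, 7, 81, 9]
append data[-1]+data[3] = 9+9 = 18 → [7, 7, 81, 9, 18]
data[-5] = data[-1]*data[0] = 18*7 = 126 → [126, 7, 81, 9, 18]
insert 1 at 3 → [126, 7, 81, 1, 9, 18]
pop(2) removes 81 → [126, 7, 1, 9, 18]
sum = 161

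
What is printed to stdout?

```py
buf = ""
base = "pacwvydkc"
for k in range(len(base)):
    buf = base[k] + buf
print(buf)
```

ckdyvwcap

k=0: prepend 'p' → 'p'
k=1: prepend 'a' → 'ap'
k=2: prepend 'c' → 'cap'
k=3: prepend 'w' → 'wcap'
k=4: prepend 'v' → 'vwcap'
k=5: prepend 'y' → 'yvwcap'
k=6: prepend 'd' → 'dyvwcap'
k=7: prepend 'k' → 'kdyvwcap'
k=8: prepend 'c' → 'ckdyvwcap'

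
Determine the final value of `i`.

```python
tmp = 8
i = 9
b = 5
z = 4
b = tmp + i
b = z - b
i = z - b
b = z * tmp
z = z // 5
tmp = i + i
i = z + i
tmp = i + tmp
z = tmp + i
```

b = 8+9 = 17
b = 4-17 = -13
i = 4-(-13) = 17
b = 4*8 = 32
z = 4//5 = 0
tmp = 17+17 = 34
i = 0+17 = 17
tmp = 17+34 = 51
z = 51+17 = 68

17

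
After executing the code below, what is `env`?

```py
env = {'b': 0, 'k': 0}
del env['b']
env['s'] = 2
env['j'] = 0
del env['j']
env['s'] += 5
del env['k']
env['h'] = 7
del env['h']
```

del 'b' → {'k': 0}
env['s'] = 2 → {'k': 0, 's': 2}
env['j'] = 0 → {'k': 0, 's': 2, 'j': 0}
del 'j' → {'k': 0, 's': 2}
env['s'] = 2+5 = 7 → {'k': 0, 's': 7}
del 'k' → {'s': 7}
env['h'] = 7 → {'s': 7, 'h': 7}
del 'h' → {'s': 7}

{'s': 7}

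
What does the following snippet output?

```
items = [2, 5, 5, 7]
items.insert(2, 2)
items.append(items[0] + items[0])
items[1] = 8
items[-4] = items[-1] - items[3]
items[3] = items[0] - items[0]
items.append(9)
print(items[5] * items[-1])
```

insert 2 at 2 → [2, 5, 2, 5, 7]
append items[0]+items[0] = 2+2 = 4 → [2, 5, 2, 5, 7, 4]
items[1] = 8 → [2, 8, 2, 5, 7, 4]
items[-4] = items[-1]-items[3] = 4-5 = -1 → [2, 8, -1, 5, 7, 4]
items[3] = items[0]-items[0] = 2-2 = 0 → [2, 8, -1, 0, 7, 4]
append 9 → [2, 8, -1, 0, 7, 4, 9]
items[5]*items[-1] = 4*9 = 36

36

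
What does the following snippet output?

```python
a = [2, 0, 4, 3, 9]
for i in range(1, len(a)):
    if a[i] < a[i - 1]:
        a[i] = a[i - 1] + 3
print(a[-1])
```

14

i=1: 0<2, a[1] = 2+3 = 5 → [2, 5, 4, 3, 9]
i=2: 4<5, a[2] = 5+3 = 8 → [2, 5, 8, 3, 9]
i=3: 3<8, a[3] = 8+3 = 11 → [2, 5, 8, 11, 9]
i=4: 9<11, a[4] = 11+3 = 14 → [2, 5, 8, 11, 14]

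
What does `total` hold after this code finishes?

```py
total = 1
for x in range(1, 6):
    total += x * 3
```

46

x=1: total = 1+1*3 = 4
x=2: total = 4+2*3 = 10
x=3: total = 10+3*3 = 19
x=4: total = 19+4*3 = 31
x=5: total = 31+5*3 = 46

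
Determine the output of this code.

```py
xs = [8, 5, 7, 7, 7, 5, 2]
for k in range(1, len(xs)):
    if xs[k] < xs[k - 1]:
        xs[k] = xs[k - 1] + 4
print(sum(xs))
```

140

k=1: 5<8, xs[1] = 8+4 = 12 → [8, 12, 7, 7, 7, 5, 2]
k=2: 7<12, xs[2] = 12+4 = 16 → [8, 12, 16, 7, 7, 5, 2]
k=3: 7<16, xs[3] = 16+4 = 20 → [8, 12, 16, 20, 7, 5, 2]
k=4: 7<20, xs[4] = 20+4 = 24 → [8, 12, 16, 20, 24, 5, 2]
k=5: 5<24, xs[5] = 24+4 = 28 → [8, 12, 16, 20, 24, 28, 2]
k=6: 2<28, xs[6] = 28+4 = 32 → [8, 12, 16, 20, 24, 28, 32]
sum = 140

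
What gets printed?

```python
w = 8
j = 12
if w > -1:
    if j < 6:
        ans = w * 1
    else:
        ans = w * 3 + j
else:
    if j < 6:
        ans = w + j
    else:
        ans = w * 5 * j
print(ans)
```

w=8, j=12
w > -1 is True; j < 6 is False
→ ans = w * 3 + j = 36

36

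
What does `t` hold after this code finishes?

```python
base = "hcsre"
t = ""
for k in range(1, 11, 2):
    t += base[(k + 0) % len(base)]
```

'crhse'

k=1: add base[1]='c' → 'c'
k=3: add base[3]='r' → 'cr'
k=5: add base[0]='h' → 'crh'
k=7: add base[2]='s' → 'crhs'
k=9: add base[4]='e' → 'crhse'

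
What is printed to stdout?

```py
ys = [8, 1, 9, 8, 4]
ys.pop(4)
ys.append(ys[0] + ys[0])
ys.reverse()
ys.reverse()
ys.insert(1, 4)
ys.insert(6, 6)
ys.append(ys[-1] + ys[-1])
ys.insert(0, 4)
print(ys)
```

[4, 8, 4, 1, 9, 8, 16, 6, 12]

pop(4) removes 4 → [8, 1, 9, 8]
append ys[0]+ys[0] = 8+8 = 16 → [8, 1, 9, 8, 16]
reverse → [16, 8, 9, 1, 8]
reverse → [8, 1, 9, 8, 16]
insert 4 at 1 → [8, 4, 1, 9, 8, 16]
insert 6 at 6 → [8, 4, 1, 9, 8, 16, 6]
append ys[-1]+ys[-1] = 6+6 = 12 → [8, 4, 1, 9, 8, 16, 6, 12]
insert 4 at 0 → [4, 8, 4, 1, 9, 8, 16, 6, 12]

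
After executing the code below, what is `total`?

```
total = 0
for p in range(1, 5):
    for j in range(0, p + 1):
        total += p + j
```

p=1,j=0: total = 0+1 = 1
p=1,j=1: total = 1+2 = 3
p=2,j=0: total = 3+2 = 5
p=2,j=1: total = 5+3 = 8
p=2,j=2: total = 8+4 = 12
p=3,j=0: total = 12+3 = 15
p=3,j=1: total = 15+4 = 19
p=3,j=2: total = 19+5 = 24
p=3,j=3: total = 24+6 = 30
p=4,j=0: total = 30+4 = 34
p=4,j=1: total = 34+5 = 39
p=4,j=2: total = 39+6 = 45
p=4,j=3: total = 45+7 = 52
p=4,j=4: total = 52+8 = 60

60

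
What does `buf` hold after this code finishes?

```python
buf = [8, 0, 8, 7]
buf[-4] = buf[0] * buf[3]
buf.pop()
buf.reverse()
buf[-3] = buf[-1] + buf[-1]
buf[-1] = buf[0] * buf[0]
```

buf[-4] = buf[0]*buf[3] = 8*7 = 56 → [56, 0, 8, 7]
pop() removes 7 → [56, 0, 8]
reverse → [8, 0, 56]
buf[-3] = buf[-1]+buf[-1] = 56+56 = 112 → [112, 0, 56]
buf[-1] = buf[0]*buf[0] = 112*112 = 12544 → [112, 0, 12544]

[112, 0, 12544]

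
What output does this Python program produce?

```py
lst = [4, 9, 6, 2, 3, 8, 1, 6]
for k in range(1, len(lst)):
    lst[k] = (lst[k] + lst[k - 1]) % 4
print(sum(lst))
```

13

k=1: lst[1] = (9+4)%4 = 1 → [4, 1, 6, 2, 3, 8, 1, 6]
k=2: lst[2] = (6+1)%4 = 3 → [4, 1, 3, 2, 3, 8, 1, 6]
k=3: lst[3] = (2+3)%4 = 1 → [4, 1, 3, 1, 3, 8, 1, 6]
k=4: lst[4] = (3+1)%4 = 0 → [4, 1, 3, 1, 0, 8, 1, 6]
k=5: lst[5] = (8+0)%4 = 0 → [4, 1, 3, 1, 0, 0, 1, 6]
k=6: lst[6] = (1+0)%4 = 1 → [4, 1, 3, 1, 0, 0, 1, 6]
k=7: lst[7] = (6+1)%4 = 3 → [4, 1, 3, 1, 0, 0, 1, 3]
sum = 13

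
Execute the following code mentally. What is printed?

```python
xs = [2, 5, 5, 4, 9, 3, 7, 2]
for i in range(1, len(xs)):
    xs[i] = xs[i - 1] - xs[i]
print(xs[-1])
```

i=1: xs[1] = 2-5 = -3 → [2, -3, 5, 4, 9, 3, 7, 2]
i=2: xs[2] = (-3)-5 = -8 → [2, -3, -8, 4, 9, 3, 7, 2]
i=3: xs[3] = (-8)-4 = -12 → [2, -3, -8, -12, 9, 3, 7, 2]
i=4: xs[4] = (-12)-9 = -21 → [2, -3, -8, -12, -21, 3, 7, 2]
i=5: xs[5] = (-21)-3 = -24 → [2, -3, -8, -12, -21, -24, 7, 2]
i=6: xs[6] = (-24)-7 = -31 → [2, -3, -8, -12, -21, -24, -31, 2]
i=7: xs[7] = (-31)-2 = -33 → [2, -3, -8, -12, -21, -24, -31, -33]

-33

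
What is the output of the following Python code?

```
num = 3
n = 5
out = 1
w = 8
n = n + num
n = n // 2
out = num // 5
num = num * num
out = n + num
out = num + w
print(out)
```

n = 5+3 = 8
n = 8//2 = 4
out = 3//5 = 0
num = 3*3 = 9
out = 4+9 = 13
out = 9+8 = 17

17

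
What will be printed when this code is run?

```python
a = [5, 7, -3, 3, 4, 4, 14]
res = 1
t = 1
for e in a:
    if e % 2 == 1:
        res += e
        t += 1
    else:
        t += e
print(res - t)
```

-14

e=5: odd, res = 1+5 = 6; t=2
e=7: odd, res = 6+7 = 13; t=3
e=-3: odd, res = 13+(-3) = 10; t=4
e=3: odd, res = 10+3 = 13; t=5
e=4: not odd; t=9
e=4: not odd; t=13
e=14: not odd; t=27
res-t = 13-27 = -14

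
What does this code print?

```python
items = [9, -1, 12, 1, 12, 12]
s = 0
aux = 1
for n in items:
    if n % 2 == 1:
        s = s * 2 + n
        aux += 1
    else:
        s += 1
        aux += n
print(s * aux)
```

1560

n=9: odd, s = 0*2+9 = 9; aux=2
n=-1: odd, s = 9*2+(-1) = 17; aux=3
n=12: not odd, s = 17+1 = 18; aux=15
n=1: odd, s = 18*2+1 = 37; aux=16
n=12: not odd, s = 37+1 = 38; aux=28
n=12: not odd, s = 38+1 = 39; aux=40
s*aux = 39*40 = 1560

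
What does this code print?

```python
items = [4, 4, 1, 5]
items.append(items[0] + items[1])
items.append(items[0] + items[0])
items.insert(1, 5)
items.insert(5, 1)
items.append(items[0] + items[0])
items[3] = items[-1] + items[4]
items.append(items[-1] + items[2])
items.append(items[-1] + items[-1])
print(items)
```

append items[0]+items[1] = 4+4 = 8 → [4, 4, 1, 5, 8]
append items[0]+items[0] = 4+4 = 8 → [4, 4, 1, 5, 8, 8]
insert 5 at 1 → [4, 5, 4, 1, 5, 8, 8]
insert 1 at 5 → [4, 5, 4, 1, 5, 1, 8, 8]
append items[0]+items[0] = 4+4 = 8 → [4, 5, 4, 1, 5, 1, 8, 8, 8]
items[3] = items[-1]+items[4] = 8+5 = 13 → [4, 5, 4, 13, 5, 1, 8, 8, 8]
append items[-1]+items[2] = 8+4 = 12 → [4, 5, 4, 13, 5, 1, 8, 8, 8, 12]
append items[-1]+items[-1] = 12+12 = 24 → [4, 5, 4, 13, 5, 1, 8, 8, 8, 12, 24]

[4, 5, 4, 13, 5, 1, 8, 8, 8, 12, 24]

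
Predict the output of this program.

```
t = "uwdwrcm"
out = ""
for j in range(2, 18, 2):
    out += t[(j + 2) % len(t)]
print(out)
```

rmwwcudr

j=2: add t[4]='r' → 'r'
j=4: add t[6]='m' → 'rm'
j=6: add t[1]='w' → 'rmw'
j=8: add t[3]='w' → 'rmww'
j=10: add t[5]='c' → 'rmwwc'
j=12: add t[0]='u' → 'rmwwcu'
j=14: add t[2]='d' → 'rmwwcud'
j=16: add t[4]='r' → 'rmwwcudr'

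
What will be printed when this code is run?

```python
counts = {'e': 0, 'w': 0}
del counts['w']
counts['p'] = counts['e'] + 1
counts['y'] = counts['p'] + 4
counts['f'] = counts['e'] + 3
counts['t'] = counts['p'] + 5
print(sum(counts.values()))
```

15

del 'w' → {'e': 0}
counts['p'] = counts['e']+1 = 1 → {'e': 0, 'p': 1}
counts['y'] = counts['p']+4 = 5 → {'e': 0, 'p': 1, 'y': 5}
counts['f'] = counts['e']+3 = 3 → {'e': 0, 'p': 1, 'y': 5, 'f': 3}
counts['t'] = counts['p']+5 = 6 → {'e': 0, 'p': 1, 'y': 5, 'f': 3, 't': 6}
sum of values = 15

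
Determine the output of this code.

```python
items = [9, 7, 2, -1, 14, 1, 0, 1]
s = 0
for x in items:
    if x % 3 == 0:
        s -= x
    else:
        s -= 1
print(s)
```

x=9: %3==0, s = 0-9 = -9
x=7: not %3==0, s = (-9)-1 = -10
x=2: not %3==0, s = (-10)-1 = -11
x=-1: not %3==0, s = (-11)-1 = -12
x=14: not %3==0, s = (-12)-1 = -13
x=1: not %3==0, s = (-13)-1 = -14
x=0: %3==0, s = (-14)-0 = -14
x=1: not %3==0, s = (-14)-1 = -15

-15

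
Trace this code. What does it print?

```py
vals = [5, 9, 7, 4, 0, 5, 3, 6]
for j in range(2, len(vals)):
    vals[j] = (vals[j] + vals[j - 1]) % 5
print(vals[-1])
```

4

j=2: vals[2] = (7+9)%5 = 1 → [5, 9, 1, 4, 0, 5, 3, 6]
j=3: vals[3] = (4+1)%5 = 0 → [5, 9, 1, 0, 0, 5, 3, 6]
j=4: vals[4] = (0+0)%5 = 0 → [5, 9, 1, 0, 0, 5, 3, 6]
j=5: vals[5] = (5+0)%5 = 0 → [5, 9, 1, 0, 0, 0, 3, 6]
j=6: vals[6] = (3+0)%5 = 3 → [5, 9, 1, 0, 0, 0, 3, 6]
j=7: vals[7] = (6+3)%5 = 4 → [5, 9, 1, 0, 0, 0, 3, 4]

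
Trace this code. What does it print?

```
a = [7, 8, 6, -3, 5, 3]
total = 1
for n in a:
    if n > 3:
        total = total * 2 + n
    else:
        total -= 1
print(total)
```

n=7: >3, total = 1*2+7 = 9
n=8: >3, total = 9*2+8 = 26
n=6: >3, total = 26*2+6 = 58
n=-3: not >3, total = 58-1 = 57
n=5: >3, total = 57*2+5 = 119
n=3: not >3, total = 119-1 = 118

118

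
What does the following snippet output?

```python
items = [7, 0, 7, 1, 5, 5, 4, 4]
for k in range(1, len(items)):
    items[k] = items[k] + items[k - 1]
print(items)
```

k=1: items[1] = 0+7 = 7 → [7, 7, 7, 1, 5, 5, 4, 4]
k=2: items[2] = 7+7 = 14 → [7, 7, 14, 1, 5, 5, 4, 4]
k=3: items[3] = 1+14 = 15 → [7, 7, 14, 15, 5, 5, 4, 4]
k=4: items[4] = 5+15 = 20 → [7, 7, 14, 15, 20, 5, 4, 4]
k=5: items[5] = 5+20 = 25 → [7, 7, 14, 15, 20, 25, 4, 4]
k=6: items[6] = 4+25 = 29 → [7, 7, 14, 15, 20, 25, 29, 4]
k=7: items[7] = 4+29 = 33 → [7, 7, 14, 15, 20, 25, 29, 33]

[7, 7, 14, 15, 20, 25, 29, 33]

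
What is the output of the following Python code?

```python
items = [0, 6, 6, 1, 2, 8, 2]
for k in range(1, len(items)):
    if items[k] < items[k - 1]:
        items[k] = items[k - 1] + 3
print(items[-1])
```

k=1: 6>=0, unchanged → [0, 6, 6, 1, 2, 8, 2]
k=2: 6>=6, unchanged → [0, 6, 6, 1, 2, 8, 2]
k=3: 1<6, items[3] = 6+3 = 9 → [0, 6, 6, 9, 2, 8, 2]
k=4: 2<9, items[4] = 9+3 = 12 → [0, 6, 6, 9, 12, 8, 2]
k=5: 8<12, items[5] = 12+3 = 15 → [0, 6, 6, 9, 12, 15, 2]
k=6: 2<15, items[6] = 15+3 = 18 → [0, 6, 6, 9, 12, 15, 18]

18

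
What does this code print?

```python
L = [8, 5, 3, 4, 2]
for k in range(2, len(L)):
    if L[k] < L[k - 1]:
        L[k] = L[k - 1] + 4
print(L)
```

[8, 5, 9, 13, 17]

k=2: 3<5, L[2] = 5+4 = 9 → [8, 5, 9, 4, 2]
k=3: 4<9, L[3] = 9+4 = 13 → [8, 5, 9, 13, 2]
k=4: 2<13, L[4] = 13+4 = 17 → [8, 5, 9, 13, 17]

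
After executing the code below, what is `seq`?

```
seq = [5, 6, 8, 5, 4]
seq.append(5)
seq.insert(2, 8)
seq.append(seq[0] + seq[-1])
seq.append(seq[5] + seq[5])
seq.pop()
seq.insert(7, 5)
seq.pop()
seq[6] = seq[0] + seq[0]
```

[5, 6, 8, 8, 5, 4, 10, 5]

append 5 → [5, 6, 8, 5, 4, 5]
insert 8 at 2 → [5, 6, 8, 8, 5, 4, 5]
append seq[0]+seq[-1] = 5+5 = 10 → [5, 6, 8, 8, 5, 4, 5, 10]
append seq[5]+seq[5] = 4+4 = 8 → [5, 6, 8, 8, 5, 4, 5, 10, 8]
pop() removes 8 → [5, 6, 8, 8, 5, 4, 5, 10]
insert 5 at 7 → [5, 6, 8, 8, 5, 4, 5, 5, 10]
pop() removes 10 → [5, 6, 8, 8, 5, 4, 5, 5]
seq[6] = seq[0]+seq[0] = 5+5 = 10 → [5, 6, 8, 8, 5, 4, 10, 5]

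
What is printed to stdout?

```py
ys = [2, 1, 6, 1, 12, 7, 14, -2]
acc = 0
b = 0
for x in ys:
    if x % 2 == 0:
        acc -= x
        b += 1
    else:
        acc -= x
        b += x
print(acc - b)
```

x=2: even, acc = 0-2 = -2; b=1
x=1: not even, acc = (-2)-1 = -3; b=2
x=6: even, acc = (-3)-6 = -9; b=3
x=1: not even, acc = (-9)-1 = -10; b=4
x=12: even, acc = (-10)-12 = -22; b=5
x=7: not even, acc = (-22)-7 = -29; b=12
x=14: even, acc = (-29)-14 = -43; b=13
x=-2: even, acc = (-43)-(-2) = -41; b=14
acc-b = (-41)-14 = -55

-55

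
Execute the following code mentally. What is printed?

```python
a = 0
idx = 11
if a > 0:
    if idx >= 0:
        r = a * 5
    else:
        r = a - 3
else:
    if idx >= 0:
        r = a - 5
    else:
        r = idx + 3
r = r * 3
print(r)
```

a=0, idx=11
a > 0 is False; idx >= 0 is True
→ r = a - 5 = -5
r = (-5)*3 = -15

-15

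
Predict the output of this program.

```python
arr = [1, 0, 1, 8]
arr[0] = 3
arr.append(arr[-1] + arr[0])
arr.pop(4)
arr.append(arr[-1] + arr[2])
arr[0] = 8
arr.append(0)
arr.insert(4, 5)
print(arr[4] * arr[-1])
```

0

arr[0] = 3 → [3, 0, 1, 8]
append arr[-1]+arr[0] = 8+3 = 11 → [3, 0, 1, 8, 11]
pop(4) removes 11 → [3, 0, 1, 8]
append arr[-1]+arr[2] = 8+1 = 9 → [3, 0, 1, 8, 9]
arr[0] = 8 → [8, 0, 1, 8, 9]
append 0 → [8, 0, 1, 8, 9, 0]
insert 5 at 4 → [8, 0, 1, 8, 5, 9, 0]
arr[4]*arr[-1] = 5*0 = 0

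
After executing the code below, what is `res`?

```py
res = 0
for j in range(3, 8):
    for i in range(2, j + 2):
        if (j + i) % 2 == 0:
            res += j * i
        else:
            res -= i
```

j=3,i=2: odd sum, res = 0-2 = -2
j=3,i=3: even sum, res = (-2)+9 = 7
j=3,i=4: odd sum, res = 7-4 = 3
j=4,i=2: even sum, res = 3+8 = 11
j=4,i=3: odd sum, res = 11-3 = 8
j=4,i=4: even sum, res = 8+16 = 24
j=4,i=5: odd sum, res = 24-5 = 19
j=5,i=2: odd sum, res = 19-2 = 17
j=5,i=3: even sum, res = 17+15 = 32
j=5,i=4: odd sum, res = 32-4 = 28
j=5,i=5: even sum, res = 28+25 = 53
j=5,i=6: odd sum, res = 53-6 = 47
j=6,i=2: even sum, res = 47+12 = 59
j=6,i=3: odd sum, res = 59-3 = 56
j=6,i=4: even sum, res = 56+24 = 80
j=6,i=5: odd sum, res = 80-5 = 75
j=6,i=6: even sum, res = 75+36 = 111
j=6,i=7: odd sum, res = 111-7 = 104
j=7,i=2: odd sum, res = 104-2 = 102
j=7,i=3: even sum, res = 102+21 = 123
j=7,i=4: odd sum, res = 123-4 = 119
j=7,i=5: even sum, res = 119+35 = 154
j=7,i=6: odd sum, res = 154-6 = 148
j=7,i=7: even sum, res = 148+49 = 197
j=7,i=8: odd sum, res = 197-8 = 189

189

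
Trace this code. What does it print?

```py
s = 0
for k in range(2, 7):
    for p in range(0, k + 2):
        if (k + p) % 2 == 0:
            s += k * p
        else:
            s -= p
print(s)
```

110

k=2,p=0: even sum, s = 0+0 = 0
k=2,p=1: odd sum, s = 0-1 = -1
k=2,p=2: even sum, s = (-1)+4 = 3
k=2,p=3: odd sum, s = 3-3 = 0
k=3,p=0: odd sum, s = 0-0 = 0
k=3,p=1: even sum, s = 0+3 = 3
k=3,p=2: odd sum, s = 3-2 = 1
k=3,p=3: even sum, s = 1+9 = 10
k=3,p=4: odd sum, s = 10-4 = 6
k=4,p=0: even sum, s = 6+0 = 6
k=4,p=1: odd sum, s = 6-1 = 5
k=4,p=2: even sum, s = 5+8 = 13
k=4,p=3: odd sum, s = 13-3 = 10
k=4,p=4: even sum, s = 10+16 = 26
k=4,p=5: odd sum, s = 26-5 = 21
k=5,p=0: odd sum, s = 21-0 = 21
k=5,p=1: even sum, s = 21+5 = 26
k=5,p=2: odd sum, s = 26-2 = 24
k=5,p=3: even sum, s = 24+15 = 39
k=5,p=4: odd sum, s = 39-4 = 35
k=5,p=5: even sum, s = 35+25 = 60
k=5,p=6: odd sum, s = 60-6 = 54
k=6,p=0: even sum, s = 54+0 = 54
k=6,p=1: odd sum, s = 54-1 = 53
k=6,p=2: even sum, s = 53+12 = 65
k=6,p=3: odd sum, s = 65-3 = 62
k=6,p=4: even sum, s = 62+24 = 86
k=6,p=5: odd sum, s = 86-5 = 81
k=6,p=6: even sum, s = 81+36 = 117
k=6,p=7: odd sum, s = 117-7 = 110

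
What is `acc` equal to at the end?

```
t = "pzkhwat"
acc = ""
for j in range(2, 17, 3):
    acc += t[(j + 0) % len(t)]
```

j=2: add t[2]='k' → 'k'
j=5: add t[5]='a' → 'ka'
j=8: add t[1]='z' → 'kaz'
j=11: add t[4]='w' → 'kazw'
j=14: add t[0]='p' → 'kazwp'

'kazwp'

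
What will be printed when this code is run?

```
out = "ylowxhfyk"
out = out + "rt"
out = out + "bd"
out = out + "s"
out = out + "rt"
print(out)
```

+ 'rt' → 'ylowxhfykrt'
+ 'bd' → 'ylowxhfykrtbd'
+ 's' → 'ylowxhfykrtbds'
+ 'rt' → 'ylowxhfykrtbdsrt'

ylowxhfykrtbdsrt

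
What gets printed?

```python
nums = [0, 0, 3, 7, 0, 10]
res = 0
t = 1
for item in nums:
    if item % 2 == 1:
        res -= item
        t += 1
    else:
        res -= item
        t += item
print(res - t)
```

item=0: not odd, res = 0-0 = 0; t=1
item=0: not odd, res = 0-0 = 0; t=1
item=3: odd, res = 0-3 = -3; t=2
item=7: odd, res = (-3)-7 = -10; t=3
item=0: not odd, res = (-10)-0 = -10; t=3
item=10: not odd, res = (-10)-10 = -20; t=13
res-t = (-20)-13 = -33

-33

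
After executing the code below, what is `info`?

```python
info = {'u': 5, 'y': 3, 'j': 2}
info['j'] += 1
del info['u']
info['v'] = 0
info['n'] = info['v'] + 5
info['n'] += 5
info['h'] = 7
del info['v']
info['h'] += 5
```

info['j'] = 2+1 = 3 → {'u': 5, 'y': 3, 'j': 3}
del 'u' → {'y': 3, 'j': 3}
info['v'] = 0 → {'y': 3, 'j': 3, 'v': 0}
info['n'] = info['v']+5 = 5 → {'y': 3, 'j': 3, 'v': 0, 'n': 5}
info['n'] = 5+5 = 10 → {'y': 3, 'j': 3, 'v': 0, 'n': 10}
info['h'] = 7 → {'y': 3, 'j': 3, 'v': 0, 'n': 10, 'h': 7}
del 'v' → {'y': 3, 'j': 3, 'n': 10, 'h': 7}
info['h'] = 7+5 = 12 → {'y': 3, 'j': 3, 'n': 10, 'h': 12}

{'y': 3, 'j': 3, 'n': 10, 'h': 12}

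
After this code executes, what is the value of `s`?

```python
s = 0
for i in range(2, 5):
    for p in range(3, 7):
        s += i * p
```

162

i=2,p=3: s = 0+6 = 6
i=2,p=4: s = 6+8 = 14
i=2,p=5: s = 14+10 = 24
i=2,p=6: s = 24+12 = 36
i=3,p=3: s = 36+9 = 45
i=3,p=4: s = 45+12 = 57
i=3,p=5: s = 57+15 = 72
i=3,p=6: s = 72+18 = 90
i=4,p=3: s = 90+12 = 102
i=4,p=4: s = 102+16 = 118
i=4,p=5: s = 118+20 = 138
i=4,p=6: s = 138+24 = 162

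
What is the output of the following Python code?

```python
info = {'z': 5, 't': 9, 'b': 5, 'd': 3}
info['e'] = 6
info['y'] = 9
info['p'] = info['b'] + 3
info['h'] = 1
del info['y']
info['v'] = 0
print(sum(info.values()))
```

37

info['e'] = 6 → {'z': 5, 't': 9, 'b': 5, 'd': 3, 'e': 6}
info['y'] = 9 → {'z': 5, 't': 9, 'b': 5, 'd': 3, 'e': 6, 'y': 9}
info['p'] = info['b']+3 = 8 → {'z': 5, 't': 9, 'b': 5, 'd': 3, 'e': 6, 'y': 9, 'p': 8}
info['h'] = 1 → {'z': 5, 't': 9, 'b': 5, 'd': 3, 'e': 6, 'y': 9, 'p': 8, 'h': 1}
del 'y' → {'z': 5, 't': 9, 'b': 5, 'd': 3, 'e': 6, 'p': 8, 'h': 1}
info['v'] = 0 → {'z': 5, 't': 9, 'b': 5, 'd': 3, 'e': 6, 'p': 8, 'h': 1, 'v': 0}
sum of values = 37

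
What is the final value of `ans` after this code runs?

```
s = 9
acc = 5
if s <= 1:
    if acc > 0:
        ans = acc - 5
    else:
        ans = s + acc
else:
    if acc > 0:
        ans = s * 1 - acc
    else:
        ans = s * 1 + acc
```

s=9, acc=5
s <= 1 is False; acc > 0 is True
→ ans = s * 1 - acc = 4

4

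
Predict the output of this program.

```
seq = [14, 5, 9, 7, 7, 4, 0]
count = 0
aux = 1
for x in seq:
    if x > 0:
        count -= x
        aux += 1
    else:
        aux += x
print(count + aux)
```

-39

x=14: >0, count = 0-14 = -14; aux=2
x=5: >0, count = (-14)-5 = -19; aux=3
x=9: >0, count = (-19)-9 = -28; aux=4
x=7: >0, count = (-28)-7 = -35; aux=5
x=7: >0, count = (-35)-7 = -42; aux=6
x=4: >0, count = (-42)-4 = -46; aux=7
x=0: not >0; aux=7
count+aux = (-46)+7 = -39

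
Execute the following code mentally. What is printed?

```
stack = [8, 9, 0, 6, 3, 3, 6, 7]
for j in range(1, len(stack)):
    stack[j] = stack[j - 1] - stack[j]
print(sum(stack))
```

j=1: stack[1] = 8-9 = -1 → [8, -1, 0, 6, 3, 3, 6, 7]
j=2: stack[2] = (-1)-0 = -1 → [8, -1, -1, 6, 3, 3, 6, 7]
j=3: stack[3] = (-1)-6 = -7 → [8, -1, -1, -7, 3, 3, 6, 7]
j=4: stack[4] = (-7)-3 = -10 → [8, -1, -1, -7, -10, 3, 6, 7]
j=5: stack[5] = (-10)-3 = -13 → [8, -1, -1, -7, -10, -13, 6, 7]
j=6: stack[6] = (-13)-6 = -19 → [8, -1, -1, -7, -10, -13, -19, 7]
j=7: stack[7] = (-19)-7 = -26 → [8, -1, -1, -7, -10, -13, -19, -26]
sum = -69

-69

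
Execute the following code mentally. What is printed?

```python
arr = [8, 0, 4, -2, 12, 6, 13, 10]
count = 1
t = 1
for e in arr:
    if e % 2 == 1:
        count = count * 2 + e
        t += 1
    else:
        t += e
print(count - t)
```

-25

e=8: not odd; t=9
e=0: not odd; t=9
e=4: not odd; t=13
e=-2: not odd; t=11
e=12: not odd; t=23
e=6: not odd; t=29
e=13: odd, count = 1*2+13 = 15; t=30
e=10: not odd; t=40
count-t = 15-40 = -25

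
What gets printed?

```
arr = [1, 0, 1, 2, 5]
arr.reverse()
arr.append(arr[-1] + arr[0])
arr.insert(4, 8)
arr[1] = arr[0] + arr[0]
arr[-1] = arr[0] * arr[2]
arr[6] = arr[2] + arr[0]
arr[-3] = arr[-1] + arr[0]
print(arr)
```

[5, 10, 1, 0, 11, 1, 6]

reverse → [5, 2, 1, 0, 1]
append arr[-1]+arr[0] = 1+5 = 6 → [5, 2, 1, 0, 1, 6]
insert 8 at 4 → [5, 2, 1, 0, 8, 1, 6]
arr[1] = arr[0]+arr[0] = 5+5 = 10 → [5, 10, 1, 0, 8, 1, 6]
arr[-1] = arr[0]*arr[2] = 5*1 = 5 → [5, 10, 1, 0, 8, 1, 5]
arr[6] = arr[2]+arr[0] = 1+5 = 6 → [5, 10, 1, 0, 8, 1, 6]
arr[-3] = arr[-1]+arr[0] = 6+5 = 11 → [5, 10, 1, 0, 11, 1, 6]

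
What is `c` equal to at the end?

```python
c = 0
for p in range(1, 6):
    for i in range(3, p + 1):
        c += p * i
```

p=3,i=3: c = 0+9 = 9
p=4,i=3: c = 9+12 = 21
p=4,i=4: c = 21+16 = 37
p=5,i=3: c = 37+15 = 52
p=5,i=4: c = 52+20 = 72
p=5,i=5: c = 72+25 = 97

97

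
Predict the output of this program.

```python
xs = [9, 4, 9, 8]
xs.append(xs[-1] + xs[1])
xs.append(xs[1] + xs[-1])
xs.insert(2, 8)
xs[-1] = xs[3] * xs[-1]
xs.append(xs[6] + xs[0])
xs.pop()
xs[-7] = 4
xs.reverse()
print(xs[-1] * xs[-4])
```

append xs[-1]+xs[1] = 8+4 = 12 → [9, 4, 9, 8, 12]
append xs[1]+xs[-1] = 4+12 = 16 → [9, 4, 9, 8, 12, 16]
insert 8 at 2 → [9, 4, 8, 9, 8, 12, 16]
xs[-1] = xs[3]*xs[-1] = 9*16 = 144 → [9, 4, 8, 9, 8, 12, 144]
append xs[6]+xs[0] = 144+9 = 153 → [9, 4, 8, 9, 8, 12, 144, 153]
pop() removes 153 → [9, 4, 8, 9, 8, 12, 144]
xs[-7] = 4 → [4, 4, 8, 9, 8, 12, 144]
reverse → [144, 12, 8, 9, 8, 4, 4]
xs[-1]*xs[-4] = 4*9 = 36

36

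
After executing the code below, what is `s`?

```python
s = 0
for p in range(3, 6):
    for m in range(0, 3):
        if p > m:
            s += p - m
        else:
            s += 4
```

27

p=3,m=0: 3>0, s = 0+3 = 3
p=3,m=1: 3>1, s = 3+2 = 5
p=3,m=2: 3>2, s = 5+1 = 6
p=4,m=0: 4>0, s = 6+4 = 10
p=4,m=1: 4>1, s = 10+3 = 13
p=4,m=2: 4>2, s = 13+2 = 15
p=5,m=0: 5>0, s = 15+5 = 20
p=5,m=1: 5>1, s = 20+4 = 24
p=5,m=2: 5>2, s = 24+3 = 27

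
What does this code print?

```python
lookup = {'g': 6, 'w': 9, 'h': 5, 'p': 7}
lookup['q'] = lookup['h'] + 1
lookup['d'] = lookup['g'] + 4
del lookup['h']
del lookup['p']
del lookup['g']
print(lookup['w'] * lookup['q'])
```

54

lookup['q'] = lookup['h']+1 = 6 → {'g': 6, 'w': 9, 'h': 5, 'p': 7, 'q': 6}
lookup['d'] = lookup['g']+4 = 10 → {'g': 6, 'w': 9, 'h': 5, 'p': 7, 'q': 6, 'd': 10}
del 'h' → {'g': 6, 'w': 9, 'p': 7, 'q': 6, 'd': 10}
del 'p' → {'g': 6, 'w': 9, 'q': 6, 'd': 10}
del 'g' → {'w': 9, 'q': 6, 'd': 10}
lookup['w']*lookup['q'] = 9*6 = 54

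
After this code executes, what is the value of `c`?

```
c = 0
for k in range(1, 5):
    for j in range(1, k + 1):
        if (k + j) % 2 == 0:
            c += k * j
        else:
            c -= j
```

k=1,j=1: even sum, c = 0+1 = 1
k=2,j=1: odd sum, c = 1-1 = 0
k=2,j=2: even sum, c = 0+4 = 4
k=3,j=1: even sum, c = 4+3 = 7
k=3,j=2: odd sum, c = 7-2 = 5
k=3,j=3: even sum, c = 5+9 = 14
k=4,j=1: odd sum, c = 14-1 = 13
k=4,j=2: even sum, c = 13+8 = 21
k=4,j=3: odd sum, c = 21-3 = 18
k=4,j=4: even sum, c = 18+16 = 34

34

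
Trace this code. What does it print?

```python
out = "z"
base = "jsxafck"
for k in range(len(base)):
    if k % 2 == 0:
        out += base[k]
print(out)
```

k=0: add 'j' → 'zj'
k=1: skip
k=2: add 'x' → 'zjx'
k=3: skip
k=4: add 'f' → 'zjxf'
k=5: skip
k=6: add 'k' → 'zjxfk'

zjxfk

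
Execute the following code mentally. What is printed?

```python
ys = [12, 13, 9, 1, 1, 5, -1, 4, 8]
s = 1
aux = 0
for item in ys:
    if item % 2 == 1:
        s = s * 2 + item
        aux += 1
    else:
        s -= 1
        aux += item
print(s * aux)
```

item=12: not odd, s = 1-1 = 0; aux=12
item=13: odd, s = 0*2+13 = 13; aux=13
item=9: odd, s = 13*2+9 = 35; aux=14
item=1: odd, s = 35*2+1 = 71; aux=15
item=1: odd, s = 71*2+1 = 143; aux=16
item=5: odd, s = 143*2+5 = 291; aux=17
item=-1: odd, s = 291*2+(-1) = 581; aux=18
item=4: not odd, s = 581-1 = 580; aux=22
item=8: not odd, s = 580-1 = 579; aux=30
s*aux = 579*30 = 17370

17370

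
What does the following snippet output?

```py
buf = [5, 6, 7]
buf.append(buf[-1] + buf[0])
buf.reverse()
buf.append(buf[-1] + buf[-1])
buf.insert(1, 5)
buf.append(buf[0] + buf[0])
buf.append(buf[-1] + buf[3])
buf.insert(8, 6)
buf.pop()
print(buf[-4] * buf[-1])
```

150

append buf[-1]+buf[0] = 7+5 = 12 → [5, 6, 7, 12]
reverse → [12, 7, 6, 5]
append buf[-1]+buf[-1] = 5+5 = 10 → [12, 7, 6, 5, 10]
insert 5 at 1 → [12, 5, 7, 6, 5, 10]
append buf[0]+buf[0] = 12+12 = 24 → [12, 5, 7, 6, 5, 10, 24]
append buf[-1]+buf[3] = 24+6 = 30 → [12, 5, 7, 6, 5, 10, 24, 30]
insert 6 at 8 → [12, 5, 7, 6, 5, 10, 24, 30, 6]
pop() removes 6 → [12, 5, 7, 6, 5, 10, 24, 30]
buf[-4]*buf[-1] = 5*30 = 150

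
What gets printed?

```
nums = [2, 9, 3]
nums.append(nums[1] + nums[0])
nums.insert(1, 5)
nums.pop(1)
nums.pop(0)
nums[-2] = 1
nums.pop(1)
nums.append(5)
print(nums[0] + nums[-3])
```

18

append nums[1]+nums[0] = 9+2 = 11 → [2, 9, 3, 11]
insert 5 at 1 → [2, 5, 9, 3, 11]
pop(1) removes 5 → [2, 9, 3, 11]
pop(0) removes 2 → [9, 3, 11]
nums[-2] = 1 → [9, 1, 11]
pop(1) removes 1 → [9, 11]
append 5 → [9, 11, 5]
nums[0]+nums[-3] = 9+9 = 18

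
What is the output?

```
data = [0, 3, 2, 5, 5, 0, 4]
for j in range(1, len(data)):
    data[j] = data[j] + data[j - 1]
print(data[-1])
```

19

j=1: data[1] = 3+0 = 3 → [0, 3, 2, 5, 5, 0, 4]
j=2: data[2] = 2+3 = 5 → [0, 3, 5, 5, 5, 0, 4]
j=3: data[3] = 5+5 = 10 → [0, 3, 5, 10, 5, 0, 4]
j=4: data[4] = 5+10 = 15 → [0, 3, 5, 10, 15, 0, 4]
j=5: data[5] = 0+15 = 15 → [0, 3, 5, 10, 15, 15, 4]
j=6: data[6] = 4+15 = 19 → [0, 3, 5, 10, 15, 15, 19]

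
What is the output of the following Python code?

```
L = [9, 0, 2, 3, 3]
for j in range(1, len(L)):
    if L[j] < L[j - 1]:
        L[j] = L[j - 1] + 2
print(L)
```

[9, 11, 13, 15, 17]

j=1: 0<9, L[1] = 9+2 = 11 → [9, 11, 2, 3, 3]
j=2: 2<11, L[2] = 11+2 = 13 → [9, 11, 13, 3, 3]
j=3: 3<13, L[3] = 13+2 = 15 → [9, 11, 13, 15, 3]
j=4: 3<15, L[4] = 15+2 = 17 → [9, 11, 13, 15, 17]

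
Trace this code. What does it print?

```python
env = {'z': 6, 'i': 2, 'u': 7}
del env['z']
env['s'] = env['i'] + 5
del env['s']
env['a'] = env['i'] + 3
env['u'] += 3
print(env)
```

del 'z' → {'i': 2, 'u': 7}
env['s'] = env['i']+5 = 7 → {'i': 2, 'u': 7, 's': 7}
del 's' → {'i': 2, 'u': 7}
env['a'] = env['i']+3 = 5 → {'i': 2, 'u': 7, 'a': 5}
env['u'] = 7+3 = 10 → {'i': 2, 'u': 10, 'a': 5}

{'i': 2, 'u': 10, 'a': 5}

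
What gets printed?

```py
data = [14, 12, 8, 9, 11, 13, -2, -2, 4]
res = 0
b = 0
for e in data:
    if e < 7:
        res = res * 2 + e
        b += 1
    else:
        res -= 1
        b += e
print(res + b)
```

e=14: not <7, res = 0-1 = -1; b=14
e=12: not <7, res = (-1)-1 = -2; b=26
e=8: not <7, res = (-2)-1 = -3; b=34
e=9: not <7, res = (-3)-1 = -4; b=43
e=11: not <7, res = (-4)-1 = -5; b=54
e=13: not <7, res = (-5)-1 = -6; b=67
e=-2: <7, res = (-6)*2+(-2) = -14; b=68
e=-2: <7, res = (-14)*2+(-2) = -30; b=69
e=4: <7, res = (-30)*2+4 = -56; b=70
res+b = (-56)+70 = 14

14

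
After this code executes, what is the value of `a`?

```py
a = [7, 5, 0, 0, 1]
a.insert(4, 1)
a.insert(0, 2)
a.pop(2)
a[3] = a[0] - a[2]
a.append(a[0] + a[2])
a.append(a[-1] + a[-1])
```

insert 1 at 4 → [7, 5, 0, 0, 1, 1]
insert 2 at 0 → [2, 7, 5, 0, 0, 1, 1]
pop(2) removes 5 → [2, 7, 0, 0, 1, 1]
a[3] = a[0]-a[2] = 2-0 = 2 → [2, 7, 0, 2, 1, 1]
append a[0]+a[2] = 2+0 = 2 → [2, 7, 0, 2, 1, 1, 2]
append a[-1]+a[-1] = 2+2 = 4 → [2, 7, 0, 2, 1, 1, 2, 4]

[2, 7, 0, 2, 1, 1, 2, 4]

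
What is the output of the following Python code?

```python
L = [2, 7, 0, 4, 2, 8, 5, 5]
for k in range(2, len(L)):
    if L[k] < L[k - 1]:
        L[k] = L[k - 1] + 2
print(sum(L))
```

k=2: 0<7, L[2] = 7+2 = 9 → [2, 7, 9, 4, 2, 8, 5, 5]
k=3: 4<9, L[3] = 9+2 = 11 → [2, 7, 9, 11, 2, 8, 5, 5]
k=4: 2<11, L[4] = 11+2 = 13 → [2, 7, 9, 11, 13, 8, 5, 5]
k=5: 8<13, L[5] = 13+2 = 15 → [2, 7, 9, 11, 13, 15, 5, 5]
k=6: 5<15, L[6] = 15+2 = 17 → [2, 7, 9, 11, 13, 15, 17, 5]
k=7: 5<17, L[7] = 17+2 = 19 → [2, 7, 9, 11, 13, 15, 17, 19]
sum = 93

93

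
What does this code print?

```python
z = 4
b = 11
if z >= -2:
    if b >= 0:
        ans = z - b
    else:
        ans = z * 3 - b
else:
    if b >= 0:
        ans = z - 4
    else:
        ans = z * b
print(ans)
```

-7

z=4, b=11
z >= -2 is True; b >= 0 is True
→ ans = z - b = -7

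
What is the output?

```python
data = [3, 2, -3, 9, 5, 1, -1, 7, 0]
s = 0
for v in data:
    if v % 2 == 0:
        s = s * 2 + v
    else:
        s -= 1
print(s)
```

-12

v=3: not even, s = 0-1 = -1
v=2: even, s = (-1)*2+2 = 0
v=-3: not even, s = 0-1 = -1
v=9: not even, s = (-1)-1 = -2
v=5: not even, s = (-2)-1 = -3
v=1: not even, s = (-3)-1 = -4
v=-1: not even, s = (-4)-1 = -5
v=7: not even, s = (-5)-1 = -6
v=0: even, s = (-6)*2+0 = -12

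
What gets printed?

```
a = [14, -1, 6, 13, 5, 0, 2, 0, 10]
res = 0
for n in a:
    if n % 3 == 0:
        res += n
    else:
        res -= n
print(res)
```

n=14: not %3==0, res = 0-14 = -14
n=-1: not %3==0, res = (-14)-(-1) = -13
n=6: %3==0, res = (-13)+6 = -7
n=13: not %3==0, res = (-7)-13 = -20
n=5: not %3==0, res = (-20)-5 = -25
n=0: %3==0, res = (-25)+0 = -25
n=2: not %3==0, res = (-25)-2 = -27
n=0: %3==0, res = (-27)+0 = -27
n=10: not %3==0, res = (-27)-10 = -37

-37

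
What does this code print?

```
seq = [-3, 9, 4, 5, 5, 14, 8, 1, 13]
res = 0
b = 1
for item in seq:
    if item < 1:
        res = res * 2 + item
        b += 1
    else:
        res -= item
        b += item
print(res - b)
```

item=-3: <1, res = 0*2+(-3) = -3; b=2
item=9: not <1, res = (-3)-9 = -12; b=11
item=4: not <1, res = (-12)-4 = -16; b=15
item=5: not <1, res = (-16)-5 = -21; b=20
item=5: not <1, res = (-21)-5 = -26; b=25
item=14: not <1, res = (-26)-14 = -40; b=39
item=8: not <1, res = (-40)-8 = -48; b=47
item=1: not <1, res = (-48)-1 = -49; b=48
item=13: not <1, res = (-49)-13 = -62; b=61
res-b = (-62)-61 = -123

-123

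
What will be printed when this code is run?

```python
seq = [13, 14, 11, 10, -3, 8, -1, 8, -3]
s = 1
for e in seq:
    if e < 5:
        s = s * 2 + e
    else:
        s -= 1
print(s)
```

-47

e=13: not <5, s = 1-1 = 0
e=14: not <5, s = 0-1 = -1
e=11: not <5, s = (-1)-1 = -2
e=10: not <5, s = (-2)-1 = -3
e=-3: <5, s = (-3)*2+(-3) = -9
e=8: not <5, s = (-9)-1 = -10
e=-1: <5, s = (-10)*2+(-1) = -21
e=8: not <5, s = (-21)-1 = -22
e=-3: <5, s = (-22)*2+(-3) = -47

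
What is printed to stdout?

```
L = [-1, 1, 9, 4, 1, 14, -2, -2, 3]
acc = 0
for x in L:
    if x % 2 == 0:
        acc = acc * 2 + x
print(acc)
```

x=-1: not even
x=1: not even
x=9: not even
x=4: even, acc = 0*2+4 = 4
x=1: not even
x=14: even, acc = 4*2+14 = 22
x=-2: even, acc = 22*2+(-2) = 42
x=-2: even, acc = 42*2+(-2) = 82
x=3: not even

82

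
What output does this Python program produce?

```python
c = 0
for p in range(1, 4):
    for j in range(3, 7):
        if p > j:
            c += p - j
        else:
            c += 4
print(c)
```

48

p=1,j=3: not 1>3, c = 0+4 = 4
p=1,j=4: not 1>4, c = 4+4 = 8
p=1,j=5: not 1>5, c = 8+4 = 12
p=1,j=6: not 1>6, c = 12+4 = 16
p=2,j=3: not 2>3, c = 16+4 = 20
p=2,j=4: not 2>4, c = 20+4 = 24
p=2,j=5: not 2>5, c = 24+4 = 28
p=2,j=6: not 2>6, c = 28+4 = 32
p=3,j=3: not 3>3, c = 32+4 = 36
p=3,j=4: not 3>4, c = 36+4 = 40
p=3,j=5: not 3>5, c = 40+4 = 44
p=3,j=6: not 3>6, c = 44+4 = 48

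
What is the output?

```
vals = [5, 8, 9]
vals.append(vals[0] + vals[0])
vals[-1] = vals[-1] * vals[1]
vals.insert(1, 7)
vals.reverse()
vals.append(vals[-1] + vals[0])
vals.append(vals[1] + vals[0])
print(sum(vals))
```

283

append vals[0]+vals[0] = 5+5 = 10 → [5, 8, 9, 10]
vals[-1] = vals[-1]*vals[1] = 10*8 = 80 → [5, 8, 9, 80]
insert 7 at 1 → [5, 7, 8, 9, 80]
reverse → [80, 9, 8, 7, 5]
append vals[-1]+vals[0] = 5+80 = 85 → [80, 9, 8, 7, 5, 85]
append vals[1]+vals[0] = 9+80 = 89 → [80, 9, 8, 7, 5, 85, 89]
sum = 283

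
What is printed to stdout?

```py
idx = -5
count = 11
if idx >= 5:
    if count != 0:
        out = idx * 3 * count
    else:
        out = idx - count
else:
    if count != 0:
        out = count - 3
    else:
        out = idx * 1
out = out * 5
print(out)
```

idx=-5, count=11
idx >= 5 is False; count != 0 is True
→ out = count - 3 = 8
out = 8*5 = 40

40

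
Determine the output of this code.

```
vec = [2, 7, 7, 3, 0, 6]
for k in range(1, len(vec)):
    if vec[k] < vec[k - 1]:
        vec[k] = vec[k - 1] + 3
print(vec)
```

[2, 7, 7, 10, 13, 16]

k=1: 7>=2, unchanged → [2, 7, 7, 3, 0, 6]
k=2: 7>=7, unchanged → [2, 7, 7, 3, 0, 6]
k=3: 3<7, vec[3] = 7+3 = 10 → [2, 7, 7, 10, 0, 6]
k=4: 0<10, vec[4] = 10+3 = 13 → [2, 7, 7, 10, 13, 6]
k=5: 6<13, vec[5] = 13+3 = 16 → [2, 7, 7, 10, 13, 16]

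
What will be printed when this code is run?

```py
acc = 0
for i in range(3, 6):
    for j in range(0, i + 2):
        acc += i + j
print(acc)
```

120

i=3,j=0: acc = 0+3 = 3
i=3,j=1: acc = 3+4 = 7
i=3,j=2: acc = 7+5 = 12
i=3,j=3: acc = 12+6 = 18
i=3,j=4: acc = 18+7 = 25
i=4,j=0: acc = 25+4 = 29
i=4,j=1: acc = 29+5 = 34
i=4,j=2: acc = 34+6 = 40
i=4,j=3: acc = 40+7 = 47
i=4,j=4: acc = 47+8 = 55
i=4,j=5: acc = 55+9 = 64
i=5,j=0: acc = 64+5 = 69
i=5,j=1: acc = 69+6 = 75
i=5,j=2: acc = 75+7 = 82
i=5,j=3: acc = 82+8 = 90
i=5,j=4: acc = 90+9 = 99
i=5,j=5: acc = 99+10 = 109
i=5,j=6: acc = 109+11 = 120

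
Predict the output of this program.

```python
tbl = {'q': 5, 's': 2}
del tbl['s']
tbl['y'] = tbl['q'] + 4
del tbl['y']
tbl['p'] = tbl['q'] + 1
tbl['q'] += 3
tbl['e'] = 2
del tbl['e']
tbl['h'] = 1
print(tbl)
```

{'q': 8, 'p': 6, 'h': 1}

del 's' → {'q': 5}
tbl['y'] = tbl['q']+4 = 9 → {'q': 5, 'y': 9}
del 'y' → {'q': 5}
tbl['p'] = tbl['q']+1 = 6 → {'q': 5, 'p': 6}
tbl['q'] = 5+3 = 8 → {'q': 8, 'p': 6}
tbl['e'] = 2 → {'q': 8, 'p': 6, 'e': 2}
del 'e' → {'q': 8, 'p': 6}
tbl['h'] = 1 → {'q': 8, 'p': 6, 'h': 1}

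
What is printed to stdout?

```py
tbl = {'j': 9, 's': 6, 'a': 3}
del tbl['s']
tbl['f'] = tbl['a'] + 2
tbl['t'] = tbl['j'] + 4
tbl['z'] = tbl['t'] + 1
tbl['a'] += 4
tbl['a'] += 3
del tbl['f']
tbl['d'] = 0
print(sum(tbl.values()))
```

46

del 's' → {'j': 9, 'a': 3}
tbl['f'] = tbl['a']+2 = 5 → {'j': 9, 'a': 3, 'f': 5}
tbl['t'] = tbl['j']+4 = 13 → {'j': 9, 'a': 3, 'f': 5, 't': 13}
tbl['z'] = tbl['t']+1 = 14 → {'j': 9, 'a': 3, 'f': 5, 't': 13, 'z': 14}
tbl['a'] = 3+4 = 7 → {'j': 9, 'a': 7, 'f': 5, 't': 13, 'z': 14}
tbl['a'] = 7+3 = 10 → {'j': 9, 'a': 10, 'f': 5, 't': 13, 'z': 14}
del 'f' → {'j': 9, 'a': 10, 't': 13, 'z': 14}
tbl['d'] = 0 → {'j': 9, 'a': 10, 't': 13, 'z': 14, 'd': 0}
sum of values = 46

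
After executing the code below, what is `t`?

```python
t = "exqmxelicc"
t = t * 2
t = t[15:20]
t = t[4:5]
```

repeat ×2 → 'exqmxeliccexqmxelicc'
slice [15:20] → 'elicc'
slice [4:5] → 'c'

'c'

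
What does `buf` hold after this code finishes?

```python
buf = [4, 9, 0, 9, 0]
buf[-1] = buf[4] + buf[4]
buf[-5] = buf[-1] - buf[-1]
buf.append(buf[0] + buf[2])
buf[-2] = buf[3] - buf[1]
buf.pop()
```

[0, 9, 0, 9, 0]

buf[-1] = buf[4]+buf[4] = 0+0 = 0 → [4, 9, 0, 9, 0]
buf[-5] = buf[-1]-buf[-1] = 0-0 = 0 → [0, 9, 0, 9, 0]
append buf[0]+buf[2] = 0+0 = 0 → [0, 9, 0, 9, 0, 0]
buf[-2] = buf[3]-buf[1] = 9-9 = 0 → [0, 9, 0, 9, 0, 0]
pop() removes 0 → [0, 9, 0, 9, 0]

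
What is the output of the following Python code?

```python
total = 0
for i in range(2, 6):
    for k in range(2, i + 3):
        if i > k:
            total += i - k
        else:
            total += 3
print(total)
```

46

i=2,k=2: not 2>2, total = 0+3 = 3
i=2,k=3: not 2>3, total = 3+3 = 6
i=2,k=4: not 2>4, total = 6+3 = 9
i=3,k=2: 3>2, total = 9+1 = 10
i=3,k=3: not 3>3, total = 10+3 = 13
i=3,k=4: not 3>4, total = 13+3 = 16
i=3,k=5: not 3>5, total = 16+3 = 19
i=4,k=2: 4>2, total = 19+2 = 21
i=4,k=3: 4>3, total = 21+1 = 22
i=4,k=4: not 4>4, total = 22+3 = 25
i=4,k=5: not 4>5, total = 25+3 = 28
i=4,k=6: not 4>6, total = 28+3 = 31
i=5,k=2: 5>2, total = 31+3 = 34
i=5,k=3: 5>3, total = 34+2 = 36
i=5,k=4: 5>4, total = 36+1 = 37
i=5,k=5: not 5>5, total = 37+3 = 40
i=5,k=6: not 5>6, total = 40+3 = 43
i=5,k=7: not 5>7, total = 43+3 = 46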